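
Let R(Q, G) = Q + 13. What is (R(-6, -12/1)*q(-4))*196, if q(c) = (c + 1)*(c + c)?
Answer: 32928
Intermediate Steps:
R(Q, G) = 13 + Q
q(c) = 2*c*(1 + c) (q(c) = (1 + c)*(2*c) = 2*c*(1 + c))
(R(-6, -12/1)*q(-4))*196 = ((13 - 6)*(2*(-4)*(1 - 4)))*196 = (7*(2*(-4)*(-3)))*196 = (7*24)*196 = 168*196 = 32928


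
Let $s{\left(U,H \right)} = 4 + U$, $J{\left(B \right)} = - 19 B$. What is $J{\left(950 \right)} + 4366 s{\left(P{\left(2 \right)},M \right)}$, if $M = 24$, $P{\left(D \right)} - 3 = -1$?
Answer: $8146$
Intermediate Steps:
$P{\left(D \right)} = 2$ ($P{\left(D \right)} = 3 - 1 = 2$)
$J{\left(950 \right)} + 4366 s{\left(P{\left(2 \right)},M \right)} = \left(-19\right) 950 + 4366 \left(4 + 2\right) = -18050 + 4366 \cdot 6 = -18050 + 26196 = 8146$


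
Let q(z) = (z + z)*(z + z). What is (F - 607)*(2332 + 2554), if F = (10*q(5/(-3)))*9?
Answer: 1920198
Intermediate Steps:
q(z) = 4*z² (q(z) = (2*z)*(2*z) = 4*z²)
F = 1000 (F = (10*(4*(5/(-3))²))*9 = (10*(4*(5*(-⅓))²))*9 = (10*(4*(-5/3)²))*9 = (10*(4*(25/9)))*9 = (10*(100/9))*9 = (1000/9)*9 = 1000)
(F - 607)*(2332 + 2554) = (1000 - 607)*(2332 + 2554) = 393*4886 = 1920198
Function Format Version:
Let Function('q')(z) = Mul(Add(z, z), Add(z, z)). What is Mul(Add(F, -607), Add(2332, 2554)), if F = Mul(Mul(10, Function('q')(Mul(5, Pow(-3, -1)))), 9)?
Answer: 1920198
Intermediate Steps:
Function('q')(z) = Mul(4, Pow(z, 2)) (Function('q')(z) = Mul(Mul(2, z), Mul(2, z)) = Mul(4, Pow(z, 2)))
F = 1000 (F = Mul(Mul(10, Mul(4, Pow(Mul(5, Pow(-3, -1)), 2))), 9) = Mul(Mul(10, Mul(4, Pow(Mul(5, Rational(-1, 3)), 2))), 9) = Mul(Mul(10, Mul(4, Pow(Rational(-5, 3), 2))), 9) = Mul(Mul(10, Mul(4, Rational(25, 9))), 9) = Mul(Mul(10, Rational(100, 9)), 9) = Mul(Rational(1000, 9), 9) = 1000)
Mul(Add(F, -607), Add(2332, 2554)) = Mul(Add(1000, -607), Add(2332, 2554)) = Mul(393, 4886) = 1920198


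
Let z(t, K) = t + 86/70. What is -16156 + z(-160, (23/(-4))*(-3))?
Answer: -571017/35 ≈ -16315.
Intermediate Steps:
z(t, K) = 43/35 + t (z(t, K) = t + 86*(1/70) = t + 43/35 = 43/35 + t)
-16156 + z(-160, (23/(-4))*(-3)) = -16156 + (43/35 - 160) = -16156 - 5557/35 = -571017/35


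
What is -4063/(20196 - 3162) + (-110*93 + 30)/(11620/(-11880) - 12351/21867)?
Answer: 44249321769127/6693767814 ≈ 6610.5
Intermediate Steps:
-4063/(20196 - 3162) + (-110*93 + 30)/(11620/(-11880) - 12351/21867) = -4063/17034 + (-10230 + 30)/(11620*(-1/11880) - 12351*1/21867) = -4063*1/17034 - 10200/(-581/594 - 4117/7289) = -239/1002 - 10200/(-6680407/4329666) = -239/1002 - 10200*(-4329666/6680407) = -239/1002 + 44162593200/6680407 = 44249321769127/6693767814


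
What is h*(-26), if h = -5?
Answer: 130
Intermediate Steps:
h*(-26) = -5*(-26) = 130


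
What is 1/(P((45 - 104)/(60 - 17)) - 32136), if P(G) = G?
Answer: -43/1381907 ≈ -3.1116e-5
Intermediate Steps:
1/(P((45 - 104)/(60 - 17)) - 32136) = 1/((45 - 104)/(60 - 17) - 32136) = 1/(-59/43 - 32136) = 1/(-1381907/43) = -43/1381907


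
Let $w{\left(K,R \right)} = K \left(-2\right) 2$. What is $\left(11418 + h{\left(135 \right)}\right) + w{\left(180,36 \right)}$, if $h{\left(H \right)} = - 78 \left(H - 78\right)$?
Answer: $6252$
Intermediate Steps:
$w{\left(K,R \right)} = - 4 K$ ($w{\left(K,R \right)} = - 2 K 2 = - 4 K$)
$h{\left(H \right)} = 6084 - 78 H$ ($h{\left(H \right)} = - 78 \left(-78 + H\right) = 6084 - 78 H$)
$\left(11418 + h{\left(135 \right)}\right) + w{\left(180,36 \right)} = \left(11418 + \left(6084 - 10530\right)\right) - 720 = \left(11418 - 4446\right) - 720 = 6972 - 720 = 6252$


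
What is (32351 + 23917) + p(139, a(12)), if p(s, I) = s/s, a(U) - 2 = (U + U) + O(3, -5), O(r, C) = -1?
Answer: 56269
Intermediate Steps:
a(U) = 1 + 2*U (a(U) = 2 + ((U + U) - 1) = 2 + (2*U - 1) = 2 + (-1 + 2*U) = 1 + 2*U)
p(s, I) = 1
(32351 + 23917) + p(139, a(12)) = (32351 + 23917) + 1 = 56268 + 1 = 56269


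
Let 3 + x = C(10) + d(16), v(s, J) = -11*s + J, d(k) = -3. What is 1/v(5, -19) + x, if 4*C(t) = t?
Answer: -130/37 ≈ -3.5135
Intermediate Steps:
v(s, J) = J - 11*s
C(t) = t/4
x = -7/2 (x = -3 + ((1/4)*10 - 3) = -3 + (5/2 - 3) = -3 - 1/2 = -7/2 ≈ -3.5000)
1/v(5, -19) + x = 1/(-19 - 11*5) - 7/2 = 1/(-19 - 55) - 7/2 = 1/(-74) - 7/2 = -1/74 - 7/2 = -130/37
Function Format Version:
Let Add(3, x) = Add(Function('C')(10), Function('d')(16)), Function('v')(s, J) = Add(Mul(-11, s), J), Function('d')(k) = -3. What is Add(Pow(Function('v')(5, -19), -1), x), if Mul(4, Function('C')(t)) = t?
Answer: Rational(-130, 37) ≈ -3.5135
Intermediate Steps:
Function('v')(s, J) = Add(J, Mul(-11, s))
Function('C')(t) = Mul(Rational(1, 4), t)
x = Rational(-7, 2) (x = Add(-3, Add(Mul(Rational(1, 4), 10), -3)) = Add(-3, Add(Rational(5, 2), -3)) = Add(-3, Rational(-1, 2)) = Rational(-7, 2) ≈ -3.5000)
Add(Pow(Function('v')(5, -19), -1), x) = Add(Pow(Add(-19, Mul(-11, 5)), -1), Rational(-7, 2)) = Add(Pow(Add(-19, -55), -1), Rational(-7, 2)) = Add(Pow(-74, -1), Rational(-7, 2)) = Add(Rational(-1, 74), Rational(-7, 2)) = Rational(-130, 37)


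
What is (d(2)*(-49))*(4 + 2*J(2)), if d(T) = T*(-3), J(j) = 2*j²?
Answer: 5880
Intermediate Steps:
d(T) = -3*T
(d(2)*(-49))*(4 + 2*J(2)) = (-3*2*(-49))*(4 + 2*(2*2²)) = (-6*(-49))*(4 + 2*(2*4)) = 294*(4 + 2*8) = 294*(4 + 16) = 294*20 = 5880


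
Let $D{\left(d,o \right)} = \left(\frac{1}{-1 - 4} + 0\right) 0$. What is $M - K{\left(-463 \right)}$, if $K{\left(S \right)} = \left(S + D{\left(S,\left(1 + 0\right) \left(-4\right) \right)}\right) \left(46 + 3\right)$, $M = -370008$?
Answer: $-347321$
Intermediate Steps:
$D{\left(d,o \right)} = 0$ ($D{\left(d,o \right)} = \left(\frac{1}{-5} + 0\right) 0 = \left(- \frac{1}{5} + 0\right) 0 = \left(- \frac{1}{5}\right) 0 = 0$)
$K{\left(S \right)} = 49 S$ ($K{\left(S \right)} = \left(S + 0\right) \left(46 + 3\right) = S 49 = 49 S$)
$M - K{\left(-463 \right)} = -370008 - 49 \left(-463\right) = -370008 - -22687 = -370008 + 22687 = -347321$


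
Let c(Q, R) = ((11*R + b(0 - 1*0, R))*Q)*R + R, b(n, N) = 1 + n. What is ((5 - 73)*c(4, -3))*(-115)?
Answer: 2979420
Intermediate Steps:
c(Q, R) = R + Q*R*(1 + 11*R) (c(Q, R) = ((11*R + (1 + (0 - 1*0)))*Q)*R + R = ((11*R + (1 + (0 + 0)))*Q)*R + R = ((11*R + (1 + 0))*Q)*R + R = ((11*R + 1)*Q)*R + R = ((1 + 11*R)*Q)*R + R = (Q*(1 + 11*R))*R + R = Q*R*(1 + 11*R) + R = R + Q*R*(1 + 11*R))
((5 - 73)*c(4, -3))*(-115) = ((5 - 73)*(-3*(1 + 4 + 11*4*(-3))))*(-115) = -(-204)*(1 + 4 - 132)*(-115) = -(-204)*(-127)*(-115) = -68*381*(-115) = -25908*(-115) = 2979420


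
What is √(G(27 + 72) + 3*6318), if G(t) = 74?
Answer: 2*√4757 ≈ 137.94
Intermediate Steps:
√(G(27 + 72) + 3*6318) = √(74 + 3*6318) = √(74 + 18954) = √19028 = 2*√4757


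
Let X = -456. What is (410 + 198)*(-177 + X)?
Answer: -384864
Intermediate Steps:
(410 + 198)*(-177 + X) = (410 + 198)*(-177 - 456) = 608*(-633) = -384864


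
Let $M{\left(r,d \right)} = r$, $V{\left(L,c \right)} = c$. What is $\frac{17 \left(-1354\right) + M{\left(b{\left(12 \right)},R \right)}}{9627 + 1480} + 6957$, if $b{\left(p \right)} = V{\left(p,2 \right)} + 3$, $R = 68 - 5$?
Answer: $\frac{77248386}{11107} \approx 6954.9$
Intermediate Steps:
$R = 63$ ($R = 68 - 5 = 63$)
$b{\left(p \right)} = 5$ ($b{\left(p \right)} = 2 + 3 = 5$)
$\frac{17 \left(-1354\right) + M{\left(b{\left(12 \right)},R \right)}}{9627 + 1480} + 6957 = \frac{17 \left(-1354\right) + 5}{9627 + 1480} + 6957 = \frac{-23018 + 5}{11107} + 6957 = \left(-23013\right) \frac{1}{11107} + 6957 = - \frac{23013}{11107} + 6957 = \frac{77248386}{11107}$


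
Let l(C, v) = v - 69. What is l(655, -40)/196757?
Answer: -109/196757 ≈ -0.00055398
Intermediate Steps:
l(C, v) = -69 + v
l(655, -40)/196757 = (-69 - 40)/196757 = -109*1/196757 = -109/196757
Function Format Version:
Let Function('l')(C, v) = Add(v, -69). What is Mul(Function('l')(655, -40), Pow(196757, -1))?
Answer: Rational(-109, 196757) ≈ -0.00055398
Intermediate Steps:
Function('l')(C, v) = Add(-69, v)
Mul(Function('l')(655, -40), Pow(196757, -1)) = Mul(Add(-69, -40), Pow(196757, -1)) = Mul(-109, Rational(1, 196757)) = Rational(-109, 196757)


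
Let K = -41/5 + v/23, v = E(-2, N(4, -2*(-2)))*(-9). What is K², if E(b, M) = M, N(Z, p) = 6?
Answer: 1471369/13225 ≈ 111.26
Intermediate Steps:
v = -54 (v = 6*(-9) = -54)
K = -1213/115 (K = -41/5 - 54/23 = -1213/115 ≈ -10.548)
K² = (-1213/115)² = 1471369/13225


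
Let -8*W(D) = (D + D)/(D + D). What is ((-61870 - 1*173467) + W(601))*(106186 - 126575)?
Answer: 38386309133/8 ≈ 4.7983e+9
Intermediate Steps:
W(D) = -1/8 (W(D) = -(D + D)/(8*(D + D)) = -2*D/(8*(2*D)) = -2*D*1/(2*D)/8 = -1/8*1 = -1/8)
((-61870 - 1*173467) + W(601))*(106186 - 126575) = ((-61870 - 1*173467) - 1/8)*(106186 - 126575) = ((-61870 - 173467) - 1/8)*(-20389) = (-235337 - 1/8)*(-20389) = -1882697/8*(-20389) = 38386309133/8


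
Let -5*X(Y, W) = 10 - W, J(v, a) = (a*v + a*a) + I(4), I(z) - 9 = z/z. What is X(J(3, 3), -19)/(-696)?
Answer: 1/120 ≈ 0.0083333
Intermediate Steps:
I(z) = 10 (I(z) = 9 + z/z = 9 + 1 = 10)
J(v, a) = 10 + a**2 + a*v (J(v, a) = (a*v + a*a) + 10 = (a*v + a**2) + 10 = (a**2 + a*v) + 10 = 10 + a**2 + a*v)
X(Y, W) = -2 + W/5 (X(Y, W) = -(10 - W)/5 = -2 + W/5)
X(J(3, 3), -19)/(-696) = (-2 + (1/5)*(-19))/(-696) = (-2 - 19/5)*(-1/696) = -29/5*(-1/696) = 1/120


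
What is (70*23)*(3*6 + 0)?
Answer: 28980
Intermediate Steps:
(70*23)*(3*6 + 0) = 1610*(18 + 0) = 1610*18 = 28980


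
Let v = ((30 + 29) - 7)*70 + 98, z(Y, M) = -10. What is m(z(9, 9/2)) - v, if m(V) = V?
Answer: -3748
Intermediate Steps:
v = 3738 (v = (59 - 7)*70 + 98 = 52*70 + 98 = 3640 + 98 = 3738)
m(z(9, 9/2)) - v = -10 - 1*3738 = -10 - 3738 = -3748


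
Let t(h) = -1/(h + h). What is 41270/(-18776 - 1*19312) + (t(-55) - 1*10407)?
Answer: -10901625343/1047420 ≈ -10408.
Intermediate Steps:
t(h) = -1/(2*h)
41270/(-18776 - 1*19312) + (t(-55) - 1*10407) = 41270/(-18776 - 1*19312) + (-1/2/(-55) - 1*10407) = 41270/(-18776 - 19312) + (-1/2*(-1/55) - 10407) = 41270/(-38088) + (1/110 - 10407) = 41270*(-1/38088) - 1144769/110 = -20635/19044 - 1144769/110 = -10901625343/1047420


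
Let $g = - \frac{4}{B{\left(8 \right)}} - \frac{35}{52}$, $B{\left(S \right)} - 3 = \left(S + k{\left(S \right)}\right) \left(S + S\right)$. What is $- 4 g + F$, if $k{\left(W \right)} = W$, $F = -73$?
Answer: $- \frac{236518}{3367} \approx -70.246$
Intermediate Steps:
$B{\left(S \right)} = 3 + 4 S^{2}$ ($B{\left(S \right)} = 3 + \left(S + S\right) \left(S + S\right) = 3 + 2 S 2 S = 3 + 4 S^{2}$)
$g = - \frac{9273}{13468}$ ($g = - \frac{4}{3 + 4 \cdot 8^{2}} - \frac{35}{52} = - \frac{4}{3 + 4 \cdot 64} - \frac{35}{52} = - \frac{4}{3 + 256} - \frac{35}{52} = - \frac{4}{259} - \frac{35}{52} = - \frac{9273}{13468} \approx -0.68852$)
$- 4 g + F = \left(-4\right) \left(- \frac{9273}{13468}\right) - 73 = \frac{9273}{3367} - 73 = - \frac{236518}{3367}$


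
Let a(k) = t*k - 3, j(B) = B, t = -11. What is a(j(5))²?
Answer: 3364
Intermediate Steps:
a(k) = -3 - 11*k (a(k) = -11*k - 3 = -3 - 11*k)
a(j(5))² = (-3 - 11*5)² = (-3 - 55)² = (-58)² = 3364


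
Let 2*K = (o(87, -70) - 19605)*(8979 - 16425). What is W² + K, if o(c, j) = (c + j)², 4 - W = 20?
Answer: 71913724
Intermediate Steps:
W = -16 (W = 4 - 1*20 = 4 - 20 = -16)
K = 71913468 (K = (((87 - 70)² - 19605)*(8979 - 16425))/2 = ((17² - 19605)*(-7446))/2 = ((289 - 19605)*(-7446))/2 = (-19316*(-7446))/2 = (½)*143826936 = 71913468)
W² + K = (-16)² + 71913468 = 256 + 71913468 = 71913724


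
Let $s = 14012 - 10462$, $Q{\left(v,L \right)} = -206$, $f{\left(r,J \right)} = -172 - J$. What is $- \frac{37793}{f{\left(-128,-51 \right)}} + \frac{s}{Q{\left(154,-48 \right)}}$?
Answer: $\frac{3677904}{12463} \approx 295.11$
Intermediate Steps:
$s = 3550$
$- \frac{37793}{f{\left(-128,-51 \right)}} + \frac{s}{Q{\left(154,-48 \right)}} = - \frac{37793}{-172 - -51} + \frac{3550}{-206} = - \frac{37793}{-172 + 51} + 3550 \left(- \frac{1}{206}\right) = - \frac{37793}{-121} - \frac{1775}{103} = \left(-37793\right) \left(- \frac{1}{121}\right) - \frac{1775}{103} = \frac{37793}{121} - \frac{1775}{103} = \frac{3677904}{12463}$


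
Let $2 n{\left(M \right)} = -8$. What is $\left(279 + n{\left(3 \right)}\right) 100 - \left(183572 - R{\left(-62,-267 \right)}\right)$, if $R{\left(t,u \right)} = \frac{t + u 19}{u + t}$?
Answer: $- \frac{51342553}{329} \approx -1.5606 \cdot 10^{5}$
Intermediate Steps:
$n{\left(M \right)} = -4$ ($n{\left(M \right)} = \frac{1}{2} \left(-8\right) = -4$)
$R{\left(t,u \right)} = \frac{t + 19 u}{t + u}$
$\left(279 + n{\left(3 \right)}\right) 100 - \left(183572 - R{\left(-62,-267 \right)}\right) = \left(279 - 4\right) 100 - \left(183572 - \frac{-62 + 19 \left(-267\right)}{-62 - 267}\right) = 275 \cdot 100 - \left(183572 - \frac{-62 - 5073}{-329}\right) = 27500 - \left(183572 - \left(- \frac{1}{329}\right) \left(-5135\right)\right) = 27500 - \left(183572 - \frac{5135}{329}\right) = 27500 - \frac{60390053}{329} = - \frac{51342553}{329}$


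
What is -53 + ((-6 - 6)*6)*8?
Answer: -629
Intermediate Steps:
-53 + ((-6 - 6)*6)*8 = -53 - 12*6*8 = -53 - 72*8 = -53 - 576 = -629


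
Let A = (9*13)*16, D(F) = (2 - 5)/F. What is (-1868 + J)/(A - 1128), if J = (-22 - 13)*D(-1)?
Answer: -1973/744 ≈ -2.6519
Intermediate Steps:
D(F) = -3/F
J = -105 (J = (-22 - 13)*(-3/(-1)) = -(-105)*(-1) = -35*3 = -105)
A = 1872 (A = 117*16 = 1872)
(-1868 + J)/(A - 1128) = (-1868 - 105)/(1872 - 1128) = -1973/744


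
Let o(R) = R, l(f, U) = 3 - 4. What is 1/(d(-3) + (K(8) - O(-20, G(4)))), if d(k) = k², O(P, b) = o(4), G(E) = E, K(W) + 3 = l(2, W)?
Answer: 1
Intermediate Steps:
l(f, U) = -1
K(W) = -4 (K(W) = -3 - 1 = -4)
O(P, b) = 4
1/(d(-3) + (K(8) - O(-20, G(4)))) = 1/((-3)² + (-4 - 1*4)) = 1/(9 + (-4 - 4)) = 1/(9 - 8) = 1/1 = 1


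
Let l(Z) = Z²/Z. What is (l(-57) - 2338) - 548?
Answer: -2943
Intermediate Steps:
l(Z) = Z
(l(-57) - 2338) - 548 = (-57 - 2338) - 548 = -2395 - 548 = -2943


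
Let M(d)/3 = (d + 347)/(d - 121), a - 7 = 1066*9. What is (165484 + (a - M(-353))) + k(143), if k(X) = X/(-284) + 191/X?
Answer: 561736157549/3208348 ≈ 1.7509e+5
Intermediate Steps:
a = 9601 (a = 7 + 1066*9 = 7 + 9594 = 9601)
M(d) = 3*(347 + d)/(-121 + d) (M(d) = 3*((d + 347)/(d - 121)) = 3*((347 + d)/(-121 + d)) = 3*(347 + d)/(-121 + d))
k(X) = 191/X - X/284 (k(X) = X*(-1/284) + 191/X = -X/284 + 191/X = 191/X - X/284)
(165484 + (a - M(-353))) + k(143) = (165484 + (9601 - 3*(347 - 353)/(-121 - 353))) + (191/143 - 1/284*143) = (165484 + (9601 - 3*(-6)/(-474))) + (191*(1/143) - 143/284) = (165484 + (9601 - 3*(-1)*(-6)/474)) + (191/143 - 143/284) = (165484 + (9601 - 1*3/79)) + 33795/40612 = (165484 + (9601 - 3/79)) + 33795/40612 = (165484 + 758476/79) + 33795/40612 = 13831712/79 + 33795/40612 = 561736157549/3208348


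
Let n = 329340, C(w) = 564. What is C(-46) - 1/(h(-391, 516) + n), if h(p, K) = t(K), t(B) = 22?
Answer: 185760167/329362 ≈ 564.00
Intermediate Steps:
h(p, K) = 22
C(-46) - 1/(h(-391, 516) + n) = 564 - 1/(22 + 329340) = 564 - 1/329362 = 185760167/329362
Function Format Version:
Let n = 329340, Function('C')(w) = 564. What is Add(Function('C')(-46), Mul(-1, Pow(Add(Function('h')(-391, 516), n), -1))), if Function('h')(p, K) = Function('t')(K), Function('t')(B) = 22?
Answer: Rational(185760167, 329362) ≈ 564.00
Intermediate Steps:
Function('h')(p, K) = 22
Add(Function('C')(-46), Mul(-1, Pow(Add(Function('h')(-391, 516), n), -1))) = Add(564, Mul(-1, Pow(Add(22, 329340), -1))) = Add(564, Mul(-1, Pow(329362, -1))) = Add(564, Mul(-1, Rational(1, 329362))) = Add(564, Rational(-1, 329362)) = Rational(185760167, 329362)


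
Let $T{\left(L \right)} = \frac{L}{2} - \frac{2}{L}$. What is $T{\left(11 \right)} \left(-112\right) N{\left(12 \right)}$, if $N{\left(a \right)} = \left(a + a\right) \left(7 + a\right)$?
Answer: $- \frac{2987712}{11} \approx -2.7161 \cdot 10^{5}$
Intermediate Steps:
$N{\left(a \right)} = 2 a \left(7 + a\right)$
$T{\left(L \right)} = \frac{L}{2} - \frac{2}{L}$ ($T{\left(L \right)} = L \frac{1}{2} - \frac{2}{L} = \frac{L}{2} - \frac{2}{L}$)
$T{\left(11 \right)} \left(-112\right) N{\left(12 \right)} = \left(\frac{1}{2} \cdot 11 - \frac{2}{11}\right) \left(-112\right) 2 \cdot 12 \left(7 + 12\right) = \left(\frac{11}{2} - \frac{2}{11}\right) \left(-112\right) 2 \cdot 12 \cdot 19 = \left(\frac{11}{2} - \frac{2}{11}\right) \left(-112\right) 456 = \frac{117}{22} \left(-112\right) 456 = \left(- \frac{6552}{11}\right) 456 = - \frac{2987712}{11}$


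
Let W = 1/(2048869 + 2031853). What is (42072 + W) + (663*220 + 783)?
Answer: 770093452231/4080722 ≈ 1.8872e+5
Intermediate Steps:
W = 1/4080722 ≈ 2.4505e-7
(42072 + W) + (663*220 + 783) = (42072 + 1/4080722) + (663*220 + 783) = 171684135985/4080722 + (145860 + 783) = 171684135985/4080722 + 146643 = 770093452231/4080722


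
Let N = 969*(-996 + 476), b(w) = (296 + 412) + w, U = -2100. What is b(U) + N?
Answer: -505272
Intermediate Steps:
b(w) = 708 + w
N = -503880 (N = 969*(-520) = -503880)
b(U) + N = (708 - 2100) - 503880 = -1392 - 503880 = -505272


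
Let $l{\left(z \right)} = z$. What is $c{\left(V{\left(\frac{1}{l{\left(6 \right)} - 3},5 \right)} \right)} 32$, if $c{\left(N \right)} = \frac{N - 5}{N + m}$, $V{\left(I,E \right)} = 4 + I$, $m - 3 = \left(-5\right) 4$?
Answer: $\frac{32}{19} \approx 1.6842$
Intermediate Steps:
$m = -17$ ($m = 3 - 20 = -17$)
$c{\left(N \right)} = \frac{-5 + N}{-17 + N}$ ($c{\left(N \right)} = \frac{N - 5}{N - 17} = \frac{-5 + N}{-17 + N}$)
$c{\left(V{\left(\frac{1}{l{\left(6 \right)} - 3},5 \right)} \right)} 32 = \frac{-5 + \left(4 + \frac{1}{6 - 3}\right)}{-17 + \left(4 + \frac{1}{6 - 3}\right)} 32 = \frac{-5 + \left(4 + \frac{1}{3}\right)}{-17 + \left(4 + \frac{1}{3}\right)} 32 = \frac{-5 + \frac{13}{3}}{-17 + \frac{13}{3}} \cdot 32 = \frac{1}{- \frac{38}{3}} \left(- \frac{2}{3}\right) 32 = \left(- \frac{3}{38}\right) \left(- \frac{2}{3}\right) 32 = \frac{1}{19} \cdot 32 = \frac{32}{19}$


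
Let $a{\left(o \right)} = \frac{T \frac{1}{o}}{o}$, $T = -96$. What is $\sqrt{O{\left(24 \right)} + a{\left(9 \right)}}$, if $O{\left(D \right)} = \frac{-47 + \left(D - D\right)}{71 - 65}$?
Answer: $\frac{i \sqrt{2922}}{18} \approx 3.0031 i$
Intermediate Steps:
$a{\left(o \right)} = - \frac{96}{o^{2}}$ ($a{\left(o \right)} = \frac{\left(-96\right) \frac{1}{o}}{o} = - \frac{96}{o^{2}}$)
$O{\left(D \right)} = - \frac{47}{6}$ ($O{\left(D \right)} = \frac{-47 + 0}{6} = \left(-47\right) \frac{1}{6} = - \frac{47}{6}$)
$\sqrt{O{\left(24 \right)} + a{\left(9 \right)}} = \sqrt{- \frac{47}{6} - \frac{96}{81}} = \sqrt{- \frac{47}{6} - \frac{32}{27}} = \sqrt{- \frac{487}{54}} = \frac{i \sqrt{2922}}{18}$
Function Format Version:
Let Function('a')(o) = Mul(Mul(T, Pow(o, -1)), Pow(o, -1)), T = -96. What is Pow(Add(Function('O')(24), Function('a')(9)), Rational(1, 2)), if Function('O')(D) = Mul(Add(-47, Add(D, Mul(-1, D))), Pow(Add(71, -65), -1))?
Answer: Mul(Rational(1, 18), I, Pow(2922, Rational(1, 2))) ≈ Mul(3.0031, I)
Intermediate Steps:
Function('a')(o) = Mul(-96, Pow(o, -2)) (Function('a')(o) = Mul(Mul(-96, Pow(o, -1)), Pow(o, -1)) = Mul(-96, Pow(o, -2)))
Function('O')(D) = Rational(-47, 6) (Function('O')(D) = Mul(Add(-47, 0), Pow(6, -1)) = Mul(-47, Rational(1, 6)) = Rational(-47, 6))
Pow(Add(Function('O')(24), Function('a')(9)), Rational(1, 2)) = Pow(Add(Rational(-47, 6), Mul(-96, Pow(9, -2))), Rational(1, 2)) = Pow(Add(Rational(-47, 6), Mul(-96, Rational(1, 81))), Rational(1, 2)) = Pow(Add(Rational(-47, 6), Rational(-32, 27)), Rational(1, 2)) = Pow(Rational(-487, 54), Rational(1, 2)) = Mul(Rational(1, 18), I, Pow(2922, Rational(1, 2)))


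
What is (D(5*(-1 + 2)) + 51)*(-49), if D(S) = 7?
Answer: -2842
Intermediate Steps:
(D(5*(-1 + 2)) + 51)*(-49) = (7 + 51)*(-49) = 58*(-49) = -2842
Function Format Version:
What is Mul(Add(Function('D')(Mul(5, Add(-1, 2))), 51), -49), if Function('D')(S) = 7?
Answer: -2842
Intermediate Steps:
Mul(Add(Function('D')(Mul(5, Add(-1, 2))), 51), -49) = Mul(Add(7, 51), -49) = Mul(58, -49) = -2842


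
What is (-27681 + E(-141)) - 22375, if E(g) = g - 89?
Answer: -50286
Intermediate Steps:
E(g) = -89 + g
(-27681 + E(-141)) - 22375 = (-27681 + (-89 - 141)) - 22375 = (-27681 - 230) - 22375 = -27911 - 22375 = -50286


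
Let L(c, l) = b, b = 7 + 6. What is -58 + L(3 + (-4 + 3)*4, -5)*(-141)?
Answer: -1891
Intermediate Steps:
b = 13
L(c, l) = 13
-58 + L(3 + (-4 + 3)*4, -5)*(-141) = -58 + 13*(-141) = -58 - 1833 = -1891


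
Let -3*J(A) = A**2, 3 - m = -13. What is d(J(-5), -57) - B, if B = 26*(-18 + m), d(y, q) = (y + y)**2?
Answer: 2968/9 ≈ 329.78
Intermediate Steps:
m = 16 (m = 3 - 1*(-13) = 3 + 13 = 16)
J(A) = -A**2/3
d(y, q) = 4*y**2 (d(y, q) = (2*y)**2 = 4*y**2)
B = -52 (B = 26*(-18 + 16) = 26*(-2) = -52)
d(J(-5), -57) - B = 4*(-1/3*(-5)**2)**2 - 1*(-52) = 4*(-1/3*25)**2 + 52 = 4*(-25/3)**2 + 52 = 4*(625/9) + 52 = 2500/9 + 52 = 2968/9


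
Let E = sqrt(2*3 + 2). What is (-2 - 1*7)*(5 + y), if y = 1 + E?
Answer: -54 - 18*sqrt(2) ≈ -79.456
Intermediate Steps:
E = 2*sqrt(2) (E = sqrt(6 + 2) = sqrt(8) = 2*sqrt(2) ≈ 2.8284)
y = 1 + 2*sqrt(2) ≈ 3.8284
(-2 - 1*7)*(5 + y) = (-2 - 1*7)*(5 + (1 + 2*sqrt(2))) = (-2 - 7)*(6 + 2*sqrt(2)) = -9*(6 + 2*sqrt(2)) = -54 - 18*sqrt(2)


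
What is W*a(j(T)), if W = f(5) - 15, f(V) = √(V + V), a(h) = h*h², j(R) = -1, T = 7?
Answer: 15 - √10 ≈ 11.838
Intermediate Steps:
a(h) = h³
f(V) = √2*√V (f(V) = √(2*V) = √2*√V)
W = -15 + √10 (W = √2*√5 - 15 = √10 - 15 = -15 + √10 ≈ -11.838)
W*a(j(T)) = (-15 + √10)*(-1)³ = (-15 + √10)*(-1) = 15 - √10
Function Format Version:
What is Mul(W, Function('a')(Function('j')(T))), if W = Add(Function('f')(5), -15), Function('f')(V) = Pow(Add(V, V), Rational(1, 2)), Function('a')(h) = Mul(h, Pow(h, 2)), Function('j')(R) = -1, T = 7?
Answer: Add(15, Mul(-1, Pow(10, Rational(1, 2)))) ≈ 11.838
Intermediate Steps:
Function('a')(h) = Pow(h, 3)
Function('f')(V) = Mul(Pow(2, Rational(1, 2)), Pow(V, Rational(1, 2))) (Function('f')(V) = Pow(Mul(2, V), Rational(1, 2)) = Mul(Pow(2, Rational(1, 2)), Pow(V, Rational(1, 2))))
W = Add(-15, Pow(10, Rational(1, 2))) (W = Add(Mul(Pow(2, Rational(1, 2)), Pow(5, Rational(1, 2))), -15) = Add(Pow(10, Rational(1, 2)), -15) = Add(-15, Pow(10, Rational(1, 2))) ≈ -11.838)
Mul(W, Function('a')(Function('j')(T))) = Mul(Add(-15, Pow(10, Rational(1, 2))), Pow(-1, 3)) = Mul(Add(-15, Pow(10, Rational(1, 2))), -1) = Add(15, Mul(-1, Pow(10, Rational(1, 2))))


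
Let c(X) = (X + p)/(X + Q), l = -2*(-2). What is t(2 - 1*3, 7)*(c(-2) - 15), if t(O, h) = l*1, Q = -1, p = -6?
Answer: -148/3 ≈ -49.333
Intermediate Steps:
l = 4
c(X) = (-6 + X)/(-1 + X) (c(X) = (X - 6)/(X - 1) = (-6 + X)/(-1 + X))
t(O, h) = 4 (t(O, h) = 4*1 = 4)
t(2 - 1*3, 7)*(c(-2) - 15) = 4*((-6 - 2)/(-1 - 2) - 15) = 4*(-8/(-3) - 15) = 4*(-1/3*(-8) - 15) = 4*(8/3 - 15) = 4*(-37/3) = -148/3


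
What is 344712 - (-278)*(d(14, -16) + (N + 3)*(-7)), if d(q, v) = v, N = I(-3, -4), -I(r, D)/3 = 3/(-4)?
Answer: 660095/2 ≈ 3.3005e+5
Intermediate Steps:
I(r, D) = 9/4 (I(r, D) = -9/(-4) = -9*(-1)/4 = -3*(-¾) = 9/4)
N = 9/4 ≈ 2.2500
344712 - (-278)*(d(14, -16) + (N + 3)*(-7)) = 344712 - (-278)*(-16 + (9/4 + 3)*(-7)) = 344712 - (-278)*(-16 + (21/4)*(-7)) = 344712 - (-278)*(-16 - 147/4) = 344712 - (-278)*(-211)/4 = 344712 - 1*29329/2 = 344712 - 29329/2 = 660095/2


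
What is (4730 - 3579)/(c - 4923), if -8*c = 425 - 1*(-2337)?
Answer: -4604/21073 ≈ -0.21848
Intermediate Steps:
c = -1381/4 (c = -(425 - 1*(-2337))/8 = -(425 + 2337)/8 = -⅛*2762 = -1381/4 ≈ -345.25)
(4730 - 3579)/(c - 4923) = (4730 - 3579)/(-1381/4 - 4923) = 1151/(-21073/4) = 1151*(-4/21073) = -4604/21073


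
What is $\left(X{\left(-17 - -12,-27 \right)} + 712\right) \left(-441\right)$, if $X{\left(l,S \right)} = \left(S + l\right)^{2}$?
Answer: $-765576$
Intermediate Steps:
$\left(X{\left(-17 - -12,-27 \right)} + 712\right) \left(-441\right) = \left(\left(-27 - 5\right)^{2} + 712\right) \left(-441\right) = \left(\left(-32\right)^{2} + 712\right) \left(-441\right) = \left(1024 + 712\right) \left(-441\right) = 1736 \left(-441\right) = -765576$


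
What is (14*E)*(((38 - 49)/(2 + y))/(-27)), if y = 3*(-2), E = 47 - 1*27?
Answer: -770/27 ≈ -28.519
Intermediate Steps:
E = 20 (E = 47 - 27 = 20)
y = -6
(14*E)*(((38 - 49)/(2 + y))/(-27)) = (14*20)*(((38 - 49)/(2 - 6))/(-27)) = 280*(-11/(-4)*(-1/27)) = 280*(-11*(-¼)*(-1/27)) = 280*((11/4)*(-1/27)) = 280*(-11/108) = -770/27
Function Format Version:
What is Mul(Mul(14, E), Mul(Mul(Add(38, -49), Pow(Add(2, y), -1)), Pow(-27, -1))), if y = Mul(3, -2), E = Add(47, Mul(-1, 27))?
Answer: Rational(-770, 27) ≈ -28.519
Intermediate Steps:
E = 20 (E = Add(47, -27) = 20)
y = -6
Mul(Mul(14, E), Mul(Mul(Add(38, -49), Pow(Add(2, y), -1)), Pow(-27, -1))) = Mul(Mul(14, 20), Mul(Mul(Add(38, -49), Pow(Add(2, -6), -1)), Pow(-27, -1))) = Mul(280, Mul(Mul(-11, Pow(-4, -1)), Rational(-1, 27))) = Mul(280, Mul(Mul(-11, Rational(-1, 4)), Rational(-1, 27))) = Mul(280, Mul(Rational(11, 4), Rational(-1, 27))) = Mul(280, Rational(-11, 108)) = Rational(-770, 27)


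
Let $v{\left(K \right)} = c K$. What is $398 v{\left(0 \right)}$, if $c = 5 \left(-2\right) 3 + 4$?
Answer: $0$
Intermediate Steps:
$c = -26$ ($c = \left(-10\right) 3 + 4 = -30 + 4 = -26$)
$v{\left(K \right)} = - 26 K$
$398 v{\left(0 \right)} = 398 \left(\left(-26\right) 0\right) = 398 \cdot 0 = 0$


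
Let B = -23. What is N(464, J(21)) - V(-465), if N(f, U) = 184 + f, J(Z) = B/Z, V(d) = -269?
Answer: 917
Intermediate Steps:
J(Z) = -23/Z
N(464, J(21)) - V(-465) = (184 + 464) - 1*(-269) = 648 + 269 = 917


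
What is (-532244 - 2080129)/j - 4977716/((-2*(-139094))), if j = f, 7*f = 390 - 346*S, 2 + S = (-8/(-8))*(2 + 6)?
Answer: 423226942641/39085414 ≈ 10828.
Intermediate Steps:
S = 6 (S = -2 + (-8/(-8))*(2 + 6) = -2 - 8*(-1/8)*8 = -2 + 1*8 = -2 + 8 = 6)
f = -1686/7 (f = (390 - 346*6)/7 = (390 - 2076)/7 = (1/7)*(-1686) = -1686/7 ≈ -240.86)
j = -1686/7 ≈ -240.86
(-532244 - 2080129)/j - 4977716/((-2*(-139094))) = (-532244 - 2080129)/(-1686/7) - 4977716/((-2*(-139094))) = -2612373*(-7/1686) - 4977716/278188 = 6095537/562 - 4977716*1/278188 = 6095537/562 - 1244429/69547 = 423226942641/39085414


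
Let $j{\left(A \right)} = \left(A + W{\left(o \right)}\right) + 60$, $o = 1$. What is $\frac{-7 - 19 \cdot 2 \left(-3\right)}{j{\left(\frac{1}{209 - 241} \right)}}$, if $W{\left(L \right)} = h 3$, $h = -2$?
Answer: $\frac{3424}{1727} \approx 1.9826$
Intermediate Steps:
$W{\left(L \right)} = -6$ ($W{\left(L \right)} = \left(-2\right) 3 = -6$)
$j{\left(A \right)} = 54 + A$ ($j{\left(A \right)} = \left(A - 6\right) + 60 = \left(-6 + A\right) + 60 = 54 + A$)
$\frac{-7 - 19 \cdot 2 \left(-3\right)}{j{\left(\frac{1}{209 - 241} \right)}} = \frac{-7 - 19 \cdot 2 \left(-3\right)}{54 + \frac{1}{209 - 241}} = \frac{-7 - -114}{54 + \frac{1}{-32}} = \frac{-7 + 114}{54 - \frac{1}{32}} = \frac{107}{\frac{1727}{32}} = 107 \cdot \frac{32}{1727} = \frac{3424}{1727}$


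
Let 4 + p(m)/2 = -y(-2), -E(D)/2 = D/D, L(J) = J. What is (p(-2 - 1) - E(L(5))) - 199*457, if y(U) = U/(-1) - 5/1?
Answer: -90943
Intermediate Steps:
y(U) = -5 - U (y(U) = U*(-1) - 5*1 = -U - 5 = -5 - U)
E(D) = -2 (E(D) = -2*D/D = -2*1 = -2)
p(m) = -2 (p(m) = -8 + 2*(-(-5 - 1*(-2))) = -8 + 2*(-(-5 + 2)) = -8 + 2*(-1*(-3)) = -8 + 2*3 = -8 + 6 = -2)
(p(-2 - 1) - E(L(5))) - 199*457 = (-2 - 1*(-2)) - 199*457 = (-2 + 2) - 90943 = 0 - 90943 = -90943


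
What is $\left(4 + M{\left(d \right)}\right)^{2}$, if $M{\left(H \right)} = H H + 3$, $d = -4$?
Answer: $529$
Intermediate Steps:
$M{\left(H \right)} = 3 + H^{2}$ ($M{\left(H \right)} = H^{2} + 3 = 3 + H^{2}$)
$\left(4 + M{\left(d \right)}\right)^{2} = \left(4 + \left(3 + \left(-4\right)^{2}\right)\right)^{2} = \left(4 + \left(3 + 16\right)\right)^{2} = \left(4 + 19\right)^{2} = 23^{2} = 529$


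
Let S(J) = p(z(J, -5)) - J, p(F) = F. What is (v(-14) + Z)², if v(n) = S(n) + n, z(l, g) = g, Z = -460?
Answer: 216225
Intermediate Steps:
S(J) = -5 - J
v(n) = -5 (v(n) = (-5 - n) + n = -5)
(v(-14) + Z)² = (-5 - 460)² = (-465)² = 216225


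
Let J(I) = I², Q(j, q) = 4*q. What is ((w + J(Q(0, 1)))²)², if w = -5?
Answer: 14641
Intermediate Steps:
((w + J(Q(0, 1)))²)² = ((-5 + (4*1)²)²)² = ((-5 + 4²)²)² = ((-5 + 16)²)² = (11²)² = 121² = 14641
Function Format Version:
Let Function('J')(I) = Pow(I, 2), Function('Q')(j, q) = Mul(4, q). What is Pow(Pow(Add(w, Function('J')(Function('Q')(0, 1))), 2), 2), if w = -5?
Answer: 14641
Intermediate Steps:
Pow(Pow(Add(w, Function('J')(Function('Q')(0, 1))), 2), 2) = Pow(Pow(Add(-5, Pow(Mul(4, 1), 2)), 2), 2) = Pow(Pow(Add(-5, Pow(4, 2)), 2), 2) = Pow(Pow(Add(-5, 16), 2), 2) = Pow(Pow(11, 2), 2) = Pow(121, 2) = 14641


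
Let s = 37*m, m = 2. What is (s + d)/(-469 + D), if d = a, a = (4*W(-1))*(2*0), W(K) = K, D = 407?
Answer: -37/31 ≈ -1.1935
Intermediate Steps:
s = 74 (s = 37*2 = 74)
a = 0 (a = (4*(-1))*(2*0) = -4*0 = 0)
d = 0
(s + d)/(-469 + D) = (74 + 0)/(-469 + 407) = 74/(-62) = 74*(-1/62) = -37/31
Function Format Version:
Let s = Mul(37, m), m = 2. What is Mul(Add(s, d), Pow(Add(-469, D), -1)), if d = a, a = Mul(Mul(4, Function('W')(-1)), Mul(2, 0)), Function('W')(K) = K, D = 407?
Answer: Rational(-37, 31) ≈ -1.1935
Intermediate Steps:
s = 74 (s = Mul(37, 2) = 74)
a = 0 (a = Mul(Mul(4, -1), Mul(2, 0)) = Mul(-4, 0) = 0)
d = 0
Mul(Add(s, d), Pow(Add(-469, D), -1)) = Mul(Add(74, 0), Pow(Add(-469, 407), -1)) = Mul(74, Pow(-62, -1)) = Mul(74, Rational(-1, 62)) = Rational(-37, 31)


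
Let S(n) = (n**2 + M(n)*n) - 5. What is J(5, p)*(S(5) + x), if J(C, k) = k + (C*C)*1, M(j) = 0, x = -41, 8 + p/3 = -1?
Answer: 42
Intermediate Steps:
p = -27 (p = -24 + 3*(-1) = -24 - 3 = -27)
J(C, k) = k + C**2 (J(C, k) = k + C**2*1 = k + C**2)
S(n) = -5 + n**2 (S(n) = (n**2 + 0*n) - 5 = (n**2 + 0) - 5 = n**2 - 5 = -5 + n**2)
J(5, p)*(S(5) + x) = (-27 + 5**2)*((-5 + 5**2) - 41) = (-27 + 25)*((-5 + 25) - 41) = -2*(20 - 41) = -2*(-21) = 42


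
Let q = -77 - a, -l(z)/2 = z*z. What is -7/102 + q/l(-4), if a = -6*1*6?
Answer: 1979/1632 ≈ 1.2126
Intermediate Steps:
a = -36 (a = -6*6 = -36)
l(z) = -2*z² (l(z) = -2*z*z = -2*z²)
q = -41 (q = -77 - 1*(-36) = -77 + 36 = -41)
-7/102 + q/l(-4) = -7/102 - 41/((-2*(-4)²)) = -7*1/102 - 41/((-2*16)) = -7/102 - 41/(-32) = -7/102 - 41*(-1/32) = -7/102 + 41/32 = 1979/1632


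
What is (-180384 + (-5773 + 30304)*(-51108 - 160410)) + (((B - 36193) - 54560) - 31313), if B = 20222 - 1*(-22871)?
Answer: -5189007415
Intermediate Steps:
B = 43093 (B = 20222 + 22871 = 43093)
(-180384 + (-5773 + 30304)*(-51108 - 160410)) + (((B - 36193) - 54560) - 31313) = (-180384 + (-5773 + 30304)*(-51108 - 160410)) + (((43093 - 36193) - 54560) - 31313) = (-180384 + 24531*(-211518)) + ((6900 - 54560) - 31313) = (-180384 - 5188748058) + (-47660 - 31313) = -5188928442 - 78973 = -5189007415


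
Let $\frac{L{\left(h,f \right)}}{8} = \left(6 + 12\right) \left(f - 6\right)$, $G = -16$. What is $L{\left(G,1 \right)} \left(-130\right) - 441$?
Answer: $93159$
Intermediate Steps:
$L{\left(h,f \right)} = -864 + 144 f$ ($L{\left(h,f \right)} = 8 \left(6 + 12\right) \left(f - 6\right) = 8 \cdot 18 \left(-6 + f\right) = 8 \left(-108 + 18 f\right) = -864 + 144 f$)
$L{\left(G,1 \right)} \left(-130\right) - 441 = \left(-864 + 144 \cdot 1\right) \left(-130\right) - 441 = \left(-864 + 144\right) \left(-130\right) - 441 = \left(-720\right) \left(-130\right) - 441 = 93600 - 441 = 93159$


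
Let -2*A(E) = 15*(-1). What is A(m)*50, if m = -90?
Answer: 375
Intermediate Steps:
A(E) = 15/2 (A(E) = -15*(-1)/2 = -½*(-15) = 15/2)
A(m)*50 = (15/2)*50 = 375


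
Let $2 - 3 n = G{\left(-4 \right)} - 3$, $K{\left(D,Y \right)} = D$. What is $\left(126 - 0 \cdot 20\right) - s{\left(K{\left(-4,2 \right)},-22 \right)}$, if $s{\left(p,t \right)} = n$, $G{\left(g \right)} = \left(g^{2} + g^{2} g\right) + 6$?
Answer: $\frac{331}{3} \approx 110.33$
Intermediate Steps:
$G{\left(g \right)} = 6 + g^{2} + g^{3}$ ($G{\left(g \right)} = \left(g^{2} + g^{3}\right) + 6 = 6 + g^{2} + g^{3}$)
$n = \frac{47}{3}$ ($n = \frac{2}{3} - \frac{\left(6 + \left(-4\right)^{2} + \left(-4\right)^{3}\right) - 3}{3} = \frac{2}{3} - \frac{\left(6 + 16 - 64\right) - 3}{3} = \frac{2}{3} - \frac{-42 - 3}{3} = \frac{2}{3} - -15 = \frac{2}{3} + 15 = \frac{47}{3} \approx 15.667$)
$s{\left(p,t \right)} = \frac{47}{3}$
$\left(126 - 0 \cdot 20\right) - s{\left(K{\left(-4,2 \right)},-22 \right)} = \left(126 - 0 \cdot 20\right) - \frac{47}{3} = \left(126 - 0\right) - \frac{47}{3} = \left(126 + 0\right) - \frac{47}{3} = 126 - \frac{47}{3} = \frac{331}{3}$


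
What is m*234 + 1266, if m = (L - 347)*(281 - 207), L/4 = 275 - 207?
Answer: -1297434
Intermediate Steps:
L = 272 (L = 4*(275 - 207) = 4*68 = 272)
m = -5550 (m = (272 - 347)*(281 - 207) = -75*74 = -5550)
m*234 + 1266 = -5550*234 + 1266 = -1298700 + 1266 = -1297434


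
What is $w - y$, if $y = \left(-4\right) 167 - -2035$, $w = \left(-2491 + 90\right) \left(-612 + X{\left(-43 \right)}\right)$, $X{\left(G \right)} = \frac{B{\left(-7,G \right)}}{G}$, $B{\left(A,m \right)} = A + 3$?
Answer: $\frac{63116331}{43} \approx 1.4678 \cdot 10^{6}$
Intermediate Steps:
$B{\left(A,m \right)} = 3 + A$
$X{\left(G \right)} = - \frac{4}{G}$ ($X{\left(G \right)} = \frac{3 - 7}{G} = - \frac{4}{G}$)
$w = \frac{63175112}{43}$ ($w = \left(-2491 + 90\right) \left(-612 - \frac{4}{-43}\right) = - 2401 \left(-612 - - \frac{4}{43}\right) = - 2401 \left(-612 + \frac{4}{43}\right) = \left(-2401\right) \left(- \frac{26312}{43}\right) = \frac{63175112}{43} \approx 1.4692 \cdot 10^{6}$)
$y = 1367$ ($y = -668 + 2035 = 1367$)
$w - y = \frac{63175112}{43} - 1367 = \frac{63116331}{43}$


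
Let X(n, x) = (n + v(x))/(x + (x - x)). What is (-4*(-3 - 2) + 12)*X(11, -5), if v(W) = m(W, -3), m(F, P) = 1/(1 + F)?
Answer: -344/5 ≈ -68.800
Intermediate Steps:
v(W) = 1/(1 + W)
X(n, x) = (n + 1/(1 + x))/x (X(n, x) = (n + 1/(1 + x))/(x + (x - x)) = (n + 1/(1 + x))/(x + 0) = (n + 1/(1 + x))/x)
(-4*(-3 - 2) + 12)*X(11, -5) = (-4*(-3 - 2) + 12)*((1 + 11*(1 - 5))/((-5)*(1 - 5))) = (-4*(-5) + 12)*(-⅕*(1 + 11*(-4))/(-4)) = (20 + 12)*(-⅕*(-¼)*(1 - 44)) = 32*(-⅕*(-¼)*(-43)) = 32*(-43/20) = -344/5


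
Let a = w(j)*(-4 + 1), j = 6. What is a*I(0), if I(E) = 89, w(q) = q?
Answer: -1602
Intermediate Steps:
a = -18 (a = 6*(-4 + 1) = 6*(-3) = -18)
a*I(0) = -18*89 = -1602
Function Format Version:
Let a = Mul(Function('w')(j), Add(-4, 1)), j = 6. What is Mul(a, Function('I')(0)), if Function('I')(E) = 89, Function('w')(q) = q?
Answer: -1602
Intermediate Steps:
a = -18 (a = Mul(6, Add(-4, 1)) = Mul(6, -3) = -18)
Mul(a, Function('I')(0)) = Mul(-18, 89) = -1602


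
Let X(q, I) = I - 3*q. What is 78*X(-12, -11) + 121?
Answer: 2071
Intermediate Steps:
78*X(-12, -11) + 121 = 78*(-11 - 3*(-12)) + 121 = 78*(-11 + 36) + 121 = 78*25 + 121 = 1950 + 121 = 2071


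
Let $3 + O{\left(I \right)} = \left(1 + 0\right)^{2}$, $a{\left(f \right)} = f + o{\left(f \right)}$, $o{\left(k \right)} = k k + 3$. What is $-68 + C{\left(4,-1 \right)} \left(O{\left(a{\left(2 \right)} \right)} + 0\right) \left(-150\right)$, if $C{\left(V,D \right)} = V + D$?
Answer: $832$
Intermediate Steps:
$o{\left(k \right)} = 3 + k^{2}$ ($o{\left(k \right)} = k^{2} + 3 = 3 + k^{2}$)
$C{\left(V,D \right)} = D + V$
$a{\left(f \right)} = 3 + f + f^{2}$ ($a{\left(f \right)} = f + \left(3 + f^{2}\right) = 3 + f + f^{2}$)
$O{\left(I \right)} = -2$ ($O{\left(I \right)} = -3 + \left(1 + 0\right)^{2} = -3 + 1^{2} = -3 + 1 = -2$)
$-68 + C{\left(4,-1 \right)} \left(O{\left(a{\left(2 \right)} \right)} + 0\right) \left(-150\right) = -68 + \left(-1 + 4\right) \left(-2 + 0\right) \left(-150\right) = -68 + 3 \left(-2\right) \left(-150\right) = -68 - -900 = -68 + 900 = 832$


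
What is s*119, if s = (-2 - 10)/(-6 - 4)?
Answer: 714/5 ≈ 142.80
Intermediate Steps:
s = 6/5 (s = -12/(-10) = -12*(-1/10) = 6/5 ≈ 1.2000)
s*119 = (6/5)*119 = 714/5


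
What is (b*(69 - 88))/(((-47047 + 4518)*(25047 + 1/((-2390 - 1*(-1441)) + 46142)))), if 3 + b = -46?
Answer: -42074683/48140662083088 ≈ -8.7399e-7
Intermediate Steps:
b = -49 (b = -3 - 46 = -49)
(b*(69 - 88))/(((-47047 + 4518)*(25047 + 1/((-2390 - 1*(-1441)) + 46142)))) = (-49*(69 - 88))/(((-47047 + 4518)*(25047 + 1/((-2390 - 1*(-1441)) + 46142)))) = (-49*(-19))/((-42529*(25047 + 1/((-2390 + 1441) + 46142)))) = 931/((-42529*(25047 + 1/(-949 + 46142)))) = 931/((-42529*(25047 + 1/45193))) = 931/((-42529*1131949072/45193)) = 931/(-48140662083088/45193) = 931*(-45193/48140662083088) = -42074683/48140662083088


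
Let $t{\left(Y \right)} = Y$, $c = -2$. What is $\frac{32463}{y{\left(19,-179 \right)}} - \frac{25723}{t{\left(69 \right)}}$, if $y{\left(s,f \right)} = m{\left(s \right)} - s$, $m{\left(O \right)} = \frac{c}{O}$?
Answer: $- \frac{17298814}{8349} \approx -2072.0$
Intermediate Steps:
$m{\left(O \right)} = - \frac{2}{O}$
$y{\left(s,f \right)} = - s - \frac{2}{s}$ ($y{\left(s,f \right)} = - \frac{2}{s} - s = - s - \frac{2}{s}$)
$\frac{32463}{y{\left(19,-179 \right)}} - \frac{25723}{t{\left(69 \right)}} = \frac{32463}{\left(-1\right) 19 - \frac{2}{19}} - \frac{25723}{69} = \frac{32463}{-19 - \frac{2}{19}} - \frac{25723}{69} = \frac{32463}{- \frac{363}{19}} - \frac{25723}{69} = 32463 \left(- \frac{19}{363}\right) - \frac{25723}{69} = - \frac{205599}{121} - \frac{25723}{69} = - \frac{17298814}{8349}$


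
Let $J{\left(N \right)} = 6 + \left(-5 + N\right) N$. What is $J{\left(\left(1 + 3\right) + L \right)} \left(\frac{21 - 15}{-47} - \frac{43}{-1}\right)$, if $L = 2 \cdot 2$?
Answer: $\frac{60450}{47} \approx 1286.2$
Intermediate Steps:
$L = 4$
$J{\left(N \right)} = 6 + N \left(-5 + N\right)$
$J{\left(\left(1 + 3\right) + L \right)} \left(\frac{21 - 15}{-47} - \frac{43}{-1}\right) = \left(6 + \left(\left(1 + 3\right) + 4\right)^{2} - 5 \left(\left(1 + 3\right) + 4\right)\right) \left(\frac{21 - 15}{-47} - \frac{43}{-1}\right) = \left(6 + \left(4 + 4\right)^{2} - 5 \left(4 + 4\right)\right) \left(\left(21 - 15\right) \left(- \frac{1}{47}\right) - -43\right) = \left(6 + 8^{2} - 40\right) \left(6 \left(- \frac{1}{47}\right) + 43\right) = \left(6 + 64 - 40\right) \left(- \frac{6}{47} + 43\right) = 30 \cdot \frac{2015}{47} = \frac{60450}{47}$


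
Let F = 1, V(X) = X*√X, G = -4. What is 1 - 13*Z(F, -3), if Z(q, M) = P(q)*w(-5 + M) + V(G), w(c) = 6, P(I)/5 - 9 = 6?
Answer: -5849 + 104*I ≈ -5849.0 + 104.0*I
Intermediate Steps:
P(I) = 75 (P(I) = 45 + 5*6 = 45 + 30 = 75)
V(X) = X^(3/2)
Z(q, M) = 450 - 8*I (Z(q, M) = 75*6 + (-4)^(3/2) = 450 - 8*I)
1 - 13*Z(F, -3) = 1 - 13*(450 - 8*I) = 1 + (-5850 + 104*I) = -5849 + 104*I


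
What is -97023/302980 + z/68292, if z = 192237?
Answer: 2150752981/862129590 ≈ 2.4947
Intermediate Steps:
-97023/302980 + z/68292 = -97023/302980 + 192237/68292 = -97023*1/302980 + 192237*(1/68292) = -97023/302980 + 64079/22764 = 2150752981/862129590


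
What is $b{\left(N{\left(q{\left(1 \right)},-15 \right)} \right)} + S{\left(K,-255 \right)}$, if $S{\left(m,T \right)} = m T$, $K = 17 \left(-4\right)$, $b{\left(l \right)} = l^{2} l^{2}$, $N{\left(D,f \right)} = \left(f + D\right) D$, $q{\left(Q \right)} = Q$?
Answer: $55756$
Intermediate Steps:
$N{\left(D,f \right)} = D \left(D + f\right)$ ($N{\left(D,f \right)} = \left(D + f\right) D = D \left(D + f\right)$)
$b{\left(l \right)} = l^{4}$
$K = -68$
$S{\left(m,T \right)} = T m$
$b{\left(N{\left(q{\left(1 \right)},-15 \right)} \right)} + S{\left(K,-255 \right)} = \left(1 \left(1 - 15\right)\right)^{4} - -17340 = \left(1 \left(-14\right)\right)^{4} + 17340 = \left(-14\right)^{4} + 17340 = 38416 + 17340 = 55756$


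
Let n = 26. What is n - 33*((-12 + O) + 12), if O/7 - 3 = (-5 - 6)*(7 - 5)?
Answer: 4415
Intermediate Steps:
O = -133 (O = 21 + 7*((-5 - 6)*(7 - 5)) = 21 + 7*(-11*2) = 21 + 7*(-22) = 21 - 154 = -133)
n - 33*((-12 + O) + 12) = 26 - 33*((-12 - 133) + 12) = 26 - 33*(-145 + 12) = 26 - 33*(-133) = 26 + 4389 = 4415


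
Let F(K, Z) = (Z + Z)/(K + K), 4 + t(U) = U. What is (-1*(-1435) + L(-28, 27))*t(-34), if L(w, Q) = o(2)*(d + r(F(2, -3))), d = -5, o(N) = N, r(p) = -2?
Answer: -53998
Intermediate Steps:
t(U) = -4 + U
F(K, Z) = Z/K (F(K, Z) = (2*Z)/((2*K)) = (2*Z)*(1/(2*K)) = Z/K)
L(w, Q) = -14 (L(w, Q) = 2*(-5 - 2) = 2*(-7) = -14)
(-1*(-1435) + L(-28, 27))*t(-34) = (-1*(-1435) - 14)*(-4 - 34) = (1435 - 14)*(-38) = 1421*(-38) = -53998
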